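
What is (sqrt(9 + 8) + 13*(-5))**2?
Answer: (65 - sqrt(17))**2 ≈ 3706.0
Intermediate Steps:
(sqrt(9 + 8) + 13*(-5))**2 = (sqrt(17) - 65)**2 = (-65 + sqrt(17))**2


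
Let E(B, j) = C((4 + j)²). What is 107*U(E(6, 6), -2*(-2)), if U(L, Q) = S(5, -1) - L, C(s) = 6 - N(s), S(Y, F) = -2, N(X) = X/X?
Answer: -749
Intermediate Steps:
N(X) = 1
C(s) = 5 (C(s) = 6 - 1*1 = 6 - 1 = 5)
E(B, j) = 5
U(L, Q) = -2 - L
107*U(E(6, 6), -2*(-2)) = 107*(-2 - 1*5) = 107*(-2 - 5) = 107*(-7) = -749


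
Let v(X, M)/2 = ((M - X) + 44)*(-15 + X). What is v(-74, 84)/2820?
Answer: -8989/705 ≈ -12.750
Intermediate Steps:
v(X, M) = 2*(-15 + X)*(44 + M - X) (v(X, M) = 2*(((M - X) + 44)*(-15 + X)) = 2*((44 + M - X)*(-15 + X)) = 2*((-15 + X)*(44 + M - X)) = 2*(-15 + X)*(44 + M - X))
v(-74, 84)/2820 = (-1320 - 30*84 - 2*(-74)² + 118*(-74) + 2*84*(-74))/2820 = (-1320 - 2520 - 2*5476 - 8732 - 12432)*(1/2820) = (-1320 - 2520 - 10952 - 8732 - 12432)*(1/2820) = -35956*1/2820 = -8989/705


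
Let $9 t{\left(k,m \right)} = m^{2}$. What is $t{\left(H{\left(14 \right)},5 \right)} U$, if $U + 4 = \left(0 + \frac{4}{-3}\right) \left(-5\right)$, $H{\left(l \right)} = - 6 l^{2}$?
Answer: $\frac{200}{27} \approx 7.4074$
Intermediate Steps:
$t{\left(k,m \right)} = \frac{m^{2}}{9}$
$U = \frac{8}{3}$ ($U = -4 + \left(0 + \frac{4}{-3}\right) \left(-5\right) = -4 + \left(0 + 4 \left(- \frac{1}{3}\right)\right) \left(-5\right) = -4 + \left(0 - \frac{4}{3}\right) \left(-5\right) = -4 - - \frac{20}{3} = -4 + \frac{20}{3} = \frac{8}{3} \approx 2.6667$)
$t{\left(H{\left(14 \right)},5 \right)} U = \frac{5^{2}}{9} \cdot \frac{8}{3} = \frac{1}{9} \cdot 25 \cdot \frac{8}{3} = \frac{25}{9} \cdot \frac{8}{3} = \frac{200}{27}$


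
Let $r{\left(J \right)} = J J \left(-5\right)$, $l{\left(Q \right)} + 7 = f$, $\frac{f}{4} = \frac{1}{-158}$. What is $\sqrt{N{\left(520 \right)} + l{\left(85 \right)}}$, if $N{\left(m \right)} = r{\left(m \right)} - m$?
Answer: $\frac{i \sqrt{8441121165}}{79} \approx 1163.0 i$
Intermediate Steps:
$f = - \frac{2}{79}$ ($f = \frac{4}{-158} = 4 \left(- \frac{1}{158}\right) = - \frac{2}{79} \approx -0.025316$)
$l{\left(Q \right)} = - \frac{555}{79}$ ($l{\left(Q \right)} = -7 - \frac{2}{79} = - \frac{555}{79}$)
$r{\left(J \right)} = - 5 J^{2}$ ($r{\left(J \right)} = J^{2} \left(-5\right) = - 5 J^{2}$)
$N{\left(m \right)} = - m - 5 m^{2}$ ($N{\left(m \right)} = - 5 m^{2} - m = - m - 5 m^{2}$)
$\sqrt{N{\left(520 \right)} + l{\left(85 \right)}} = \sqrt{520 \left(-1 - 2600\right) - \frac{555}{79}} = \sqrt{520 \left(-2601\right) - \frac{555}{79}} = \sqrt{-1352520 - \frac{555}{79}} = \sqrt{- \frac{106849635}{79}} = \frac{i \sqrt{8441121165}}{79}$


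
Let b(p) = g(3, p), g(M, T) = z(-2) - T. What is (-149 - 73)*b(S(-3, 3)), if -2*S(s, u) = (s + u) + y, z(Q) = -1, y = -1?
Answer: 333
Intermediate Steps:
S(s, u) = ½ - s/2 - u/2 (S(s, u) = -((s + u) - 1)/2 = -(-1 + s + u)/2 = ½ - s/2 - u/2)
g(M, T) = -1 - T
b(p) = -1 - p
(-149 - 73)*b(S(-3, 3)) = (-149 - 73)*(-1 - (½ - ½*(-3) - ½*3)) = -222*(-1 - (½ + 3/2 - 3/2)) = -222*(-1 - 1*½) = -222*(-1 - ½) = -222*(-3/2) = 333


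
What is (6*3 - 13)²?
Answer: 25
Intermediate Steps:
(6*3 - 13)² = (18 - 13)² = 5² = 25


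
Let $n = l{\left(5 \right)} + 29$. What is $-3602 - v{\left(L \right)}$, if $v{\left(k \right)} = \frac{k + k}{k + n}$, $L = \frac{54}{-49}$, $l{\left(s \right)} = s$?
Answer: $- \frac{1451579}{403} \approx -3601.9$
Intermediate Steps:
$n = 34$ ($n = 5 + 29 = 34$)
$L = - \frac{54}{49}$ ($L = 54 \left(- \frac{1}{49}\right) = - \frac{54}{49} \approx -1.102$)
$v{\left(k \right)} = \frac{2 k}{34 + k}$ ($v{\left(k \right)} = \frac{k + k}{k + 34} = \frac{2 k}{34 + k}$)
$-3602 - v{\left(L \right)} = -3602 - 2 \left(- \frac{54}{49}\right) \frac{1}{34 - \frac{54}{49}} = -3602 - 2 \left(- \frac{54}{49}\right) \frac{1}{\frac{1612}{49}} = -3602 - 2 \left(- \frac{54}{49}\right) \frac{49}{1612} = -3602 - - \frac{27}{403} = -3602 + \frac{27}{403} = - \frac{1451579}{403}$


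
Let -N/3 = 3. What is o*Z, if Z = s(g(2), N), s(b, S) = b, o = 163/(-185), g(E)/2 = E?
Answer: -652/185 ≈ -3.5243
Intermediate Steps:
g(E) = 2*E
N = -9 (N = -3*3 = -9)
o = -163/185 (o = 163*(-1/185) = -163/185 ≈ -0.88108)
Z = 4 (Z = 2*2 = 4)
o*Z = -163/185*4 = -652/185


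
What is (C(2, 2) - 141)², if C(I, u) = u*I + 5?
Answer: 17424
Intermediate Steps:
C(I, u) = 5 + I*u (C(I, u) = I*u + 5 = 5 + I*u)
(C(2, 2) - 141)² = ((5 + 2*2) - 141)² = ((5 + 4) - 141)² = (9 - 141)² = (-132)² = 17424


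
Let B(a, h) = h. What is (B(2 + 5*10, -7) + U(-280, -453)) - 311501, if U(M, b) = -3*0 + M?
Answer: -311788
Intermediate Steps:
U(M, b) = M (U(M, b) = 0 + M = M)
(B(2 + 5*10, -7) + U(-280, -453)) - 311501 = (-7 - 280) - 311501 = -287 - 311501 = -311788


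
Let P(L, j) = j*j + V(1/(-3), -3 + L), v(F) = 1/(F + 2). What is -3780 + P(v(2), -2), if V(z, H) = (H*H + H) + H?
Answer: -60383/16 ≈ -3773.9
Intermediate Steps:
V(z, H) = H² + 2*H (V(z, H) = (H² + H) + H = (H + H²) + H = H² + 2*H)
v(F) = 1/(2 + F)
P(L, j) = j² + (-1 + L)*(-3 + L) (P(L, j) = j*j + (-3 + L)*(2 + (-3 + L)) = j² + (-3 + L)*(-1 + L) = j² + (-1 + L)*(-3 + L))
-3780 + P(v(2), -2) = -3780 + ((-2)² + (-1 + 1/(2 + 2))*(-3 + 1/(2 + 2))) = -3780 + (4 + (-1 + 1/4)*(-3 + 1/4)) = -3780 + (4 + (-1 + ¼)*(-3 + ¼)) = -3780 + (4 - ¾*(-11/4)) = -3780 + (4 + 33/16) = -3780 + 97/16 = -60383/16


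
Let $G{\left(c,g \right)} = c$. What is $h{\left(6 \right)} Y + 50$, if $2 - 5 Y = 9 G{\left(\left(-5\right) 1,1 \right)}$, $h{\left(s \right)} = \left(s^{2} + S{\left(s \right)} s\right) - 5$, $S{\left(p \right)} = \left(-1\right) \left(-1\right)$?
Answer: $\frac{1989}{5} \approx 397.8$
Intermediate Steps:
$S{\left(p \right)} = 1$
$h{\left(s \right)} = -5 + s + s^{2}$ ($h{\left(s \right)} = \left(s^{2} + 1 s\right) - 5 = \left(s^{2} + s\right) - 5 = \left(s + s^{2}\right) - 5 = -5 + s + s^{2}$)
$Y = \frac{47}{5}$ ($Y = \frac{2}{5} - \frac{9 \left(\left(-5\right) 1\right)}{5} = \frac{2}{5} - \frac{9 \left(-5\right)}{5} = \frac{2}{5} - -9 = \frac{2}{5} + 9 = \frac{47}{5} \approx 9.4$)
$h{\left(6 \right)} Y + 50 = \left(-5 + 6 + 6^{2}\right) \frac{47}{5} + 50 = \left(-5 + 6 + 36\right) \frac{47}{5} + 50 = 37 \cdot \frac{47}{5} + 50 = \frac{1739}{5} + 50 = \frac{1989}{5}$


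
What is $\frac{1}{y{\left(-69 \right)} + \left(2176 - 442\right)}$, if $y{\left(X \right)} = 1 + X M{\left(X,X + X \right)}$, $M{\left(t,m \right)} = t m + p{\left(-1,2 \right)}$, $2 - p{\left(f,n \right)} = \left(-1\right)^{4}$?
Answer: $- \frac{1}{655352} \approx -1.5259 \cdot 10^{-6}$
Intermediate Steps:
$p{\left(f,n \right)} = 1$ ($p{\left(f,n \right)} = 2 - \left(-1\right)^{4} = 2 - 1 = 1$)
$M{\left(t,m \right)} = 1 + m t$ ($M{\left(t,m \right)} = t m + 1 = m t + 1 = 1 + m t$)
$y{\left(X \right)} = 1 + X \left(1 + 2 X^{2}\right)$ ($y{\left(X \right)} = 1 + X \left(1 + \left(X + X\right) X\right) = 1 + X \left(1 + 2 X X\right) = 1 + X \left(1 + 2 X^{2}\right)$)
$\frac{1}{y{\left(-69 \right)} + \left(2176 - 442\right)} = \frac{1}{\left(1 - 69 + 2 \left(-69\right)^{3}\right) + \left(2176 - 442\right)} = \frac{1}{\left(1 - 69 + 2 \left(-328509\right)\right) + 1734} = \frac{1}{\left(1 - 69 - 657018\right) + 1734} = \frac{1}{-657086 + 1734} = \frac{1}{-655352} = - \frac{1}{655352}$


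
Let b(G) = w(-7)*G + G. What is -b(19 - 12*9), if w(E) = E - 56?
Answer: -5518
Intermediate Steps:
w(E) = -56 + E
b(G) = -62*G (b(G) = (-56 - 7)*G + G = -63*G + G = -62*G)
-b(19 - 12*9) = -(-62)*(19 - 12*9) = -(-62)*(19 - 108) = -(-62)*(-89) = -1*5518 = -5518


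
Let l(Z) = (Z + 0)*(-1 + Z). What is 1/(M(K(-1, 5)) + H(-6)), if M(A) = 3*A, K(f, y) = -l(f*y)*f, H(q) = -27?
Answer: 1/63 ≈ 0.015873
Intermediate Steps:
l(Z) = Z*(-1 + Z)
K(f, y) = -y*f**2*(-1 + f*y) (K(f, y) = -(f*y)*(-1 + f*y)*f = -f*y*(-1 + f*y)*f = -y*f**2*(-1 + f*y))
1/(M(K(-1, 5)) + H(-6)) = 1/(3*(5*(-1)**2*(1 - 1*(-1)*5)) - 27) = 1/(3*(5*1*(1 + 5)) - 27) = 1/(3*(5*1*6) - 27) = 1/(3*30 - 27) = 1/(90 - 27) = 1/63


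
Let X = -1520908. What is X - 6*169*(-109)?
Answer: -1410382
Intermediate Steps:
X - 6*169*(-109) = -1520908 - 6*169*(-109) = -1520908 - 1014*(-109) = -1520908 - 1*(-110526) = -1520908 + 110526 = -1410382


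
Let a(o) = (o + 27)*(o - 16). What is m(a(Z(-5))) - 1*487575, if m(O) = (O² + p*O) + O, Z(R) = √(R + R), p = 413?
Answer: -476409 - 5170*I*√10 ≈ -4.7641e+5 - 16349.0*I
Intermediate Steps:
Z(R) = √2*√R (Z(R) = √(2*R) = √2*√R)
a(o) = (-16 + o)*(27 + o) (a(o) = (27 + o)*(-16 + o) = (-16 + o)*(27 + o))
m(O) = O² + 414*O (m(O) = (O² + 413*O) + O = O² + 414*O)
m(a(Z(-5))) - 1*487575 = (-432 + (√2*√(-5))² + 11*(√2*√(-5)))*(414 + (-432 + (√2*√(-5))² + 11*(√2*√(-5)))) - 1*487575 = (-432 + (√2*(I*√5))² + 11*(√2*(I*√5)))*(414 + (-432 + (√2*(I*√5))² + 11*(√2*(I*√5)))) - 487575 = (-432 + (I*√10)² + 11*(I*√10))*(414 + (-432 + (I*√10)² + 11*(I*√10))) - 487575 = (-432 - 10 + 11*I*√10)*(414 + (-432 - 10 + 11*I*√10)) - 487575 = (-442 + 11*I*√10)*(414 + (-442 + 11*I*√10)) - 487575 = (-442 + 11*I*√10)*(-28 + 11*I*√10) - 487575 = -487575 + (-442 + 11*I*√10)*(-28 + 11*I*√10)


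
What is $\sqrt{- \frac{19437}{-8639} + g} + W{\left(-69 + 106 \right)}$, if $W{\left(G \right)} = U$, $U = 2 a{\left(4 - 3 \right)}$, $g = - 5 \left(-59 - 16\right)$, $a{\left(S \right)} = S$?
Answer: $2 + \frac{3 \sqrt{3128337402}}{8639} \approx 21.423$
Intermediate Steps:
$g = 375$ ($g = \left(-5\right) \left(-75\right) = 375$)
$U = 2$ ($U = 2 \left(4 - 3\right) = 2 \cdot 1 = 2$)
$W{\left(G \right)} = 2$
$\sqrt{- \frac{19437}{-8639} + g} + W{\left(-69 + 106 \right)} = \sqrt{- \frac{19437}{-8639} + 375} + 2 = \sqrt{\left(-19437\right) \left(- \frac{1}{8639}\right) + 375} + 2 = \sqrt{\frac{19437}{8639} + 375} + 2 = \sqrt{\frac{3259062}{8639}} + 2 = \frac{3 \sqrt{3128337402}}{8639} + 2 = 2 + \frac{3 \sqrt{3128337402}}{8639}$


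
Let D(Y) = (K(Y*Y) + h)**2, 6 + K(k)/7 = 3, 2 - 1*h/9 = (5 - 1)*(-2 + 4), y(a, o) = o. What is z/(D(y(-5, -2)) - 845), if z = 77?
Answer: 77/4780 ≈ 0.016109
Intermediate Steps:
h = -54 (h = 18 - 9*(5 - 1)*(-2 + 4) = 18 - 36*2 = 18 - 9*8 = 18 - 72 = -54)
K(k) = -21 (K(k) = -42 + 7*3 = -42 + 21 = -21)
D(Y) = 5625 (D(Y) = (-21 - 54)**2 = (-75)**2 = 5625)
z/(D(y(-5, -2)) - 845) = 77/(5625 - 845) = 77/4780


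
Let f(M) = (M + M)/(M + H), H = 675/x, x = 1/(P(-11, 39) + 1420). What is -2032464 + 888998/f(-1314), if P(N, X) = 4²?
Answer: -24052192595/73 ≈ -3.2948e+8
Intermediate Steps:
P(N, X) = 16
x = 1/1436 (x = 1/(16 + 1420) = 1/1436 ≈ 0.00069638)
H = 969300 (H = 675/(1/1436) = 675*1436 = 969300)
f(M) = 2*M/(969300 + M) (f(M) = (M + M)/(M + 969300) = (2*M)/(969300 + M) = 2*M/(969300 + M))
-2032464 + 888998/f(-1314) = -2032464 + 888998/((2*(-1314)/(969300 - 1314))) = -2032464 + 888998/((2*(-1314)/967986)) = -2032464 + 888998/((2*(-1314)*(1/967986))) = -2032464 + 888998/(-146/53777) = -2032464 + 888998*(-53777/146) = -2032464 - 23903822723/73 = -24052192595/73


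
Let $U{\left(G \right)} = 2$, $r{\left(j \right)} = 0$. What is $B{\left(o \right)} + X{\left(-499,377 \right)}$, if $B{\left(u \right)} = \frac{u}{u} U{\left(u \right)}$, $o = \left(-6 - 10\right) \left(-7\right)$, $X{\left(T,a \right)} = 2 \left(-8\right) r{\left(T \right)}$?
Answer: $2$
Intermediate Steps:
$X{\left(T,a \right)} = 0$ ($X{\left(T,a \right)} = 2 \left(-8\right) 0 = \left(-16\right) 0 = 0$)
$o = 112$ ($o = \left(-16\right) \left(-7\right) = 112$)
$B{\left(u \right)} = 2$ ($B{\left(u \right)} = \frac{u}{u} 2 = 1 \cdot 2 = 2$)
$B{\left(o \right)} + X{\left(-499,377 \right)} = 2 + 0 = 2$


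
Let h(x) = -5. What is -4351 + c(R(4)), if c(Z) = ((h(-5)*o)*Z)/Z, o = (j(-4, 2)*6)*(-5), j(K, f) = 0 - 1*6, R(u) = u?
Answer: -5251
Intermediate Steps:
j(K, f) = -6 (j(K, f) = 0 - 6 = -6)
o = 180 (o = -6*6*(-5) = -36*(-5) = 180)
c(Z) = -900 (c(Z) = ((-5*180)*Z)/Z = (-900*Z)/Z = -900)
-4351 + c(R(4)) = -4351 - 900 = -5251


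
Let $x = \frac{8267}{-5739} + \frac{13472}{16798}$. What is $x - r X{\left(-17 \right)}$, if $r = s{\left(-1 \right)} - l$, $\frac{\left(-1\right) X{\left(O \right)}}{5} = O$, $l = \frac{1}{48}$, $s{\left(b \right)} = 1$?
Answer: $- \frac{21560412543}{257076592} \approx -83.868$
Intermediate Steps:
$l = \frac{1}{48} \approx 0.020833$
$x = - \frac{30776629}{48201861}$ ($x = 8267 \left(- \frac{1}{5739}\right) + 13472 \cdot \frac{1}{16798} = - \frac{8267}{5739} + \frac{6736}{8399} = - \frac{30776629}{48201861} \approx -0.63849$)
$X{\left(O \right)} = - 5 O$
$r = \frac{47}{48}$ ($r = 1 - \frac{1}{48} = \frac{47}{48} \approx 0.97917$)
$x - r X{\left(-17 \right)} = - \frac{30776629}{48201861} - \frac{47 \left(\left(-5\right) \left(-17\right)\right)}{48} = - \frac{30776629}{48201861} - \frac{47}{48} \cdot 85 = - \frac{30776629}{48201861} - \frac{3995}{48} = - \frac{21560412543}{257076592}$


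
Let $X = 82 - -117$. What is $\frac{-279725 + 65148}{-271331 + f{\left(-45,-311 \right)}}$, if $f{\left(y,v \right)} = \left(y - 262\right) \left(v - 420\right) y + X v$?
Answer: $\frac{214577}{10431985} \approx 0.020569$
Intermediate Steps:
$X = 199$ ($X = 82 + 117 = 199$)
$f{\left(y,v \right)} = 199 v + y \left(-420 + v\right) \left(-262 + y\right)$ ($f{\left(y,v \right)} = \left(y - 262\right) \left(v - 420\right) y + 199 v = \left(-262 + y\right) \left(-420 + v\right) y + 199 v = \left(-420 + v\right) \left(-262 + y\right) y + 199 v = y \left(-420 + v\right) \left(-262 + y\right) + 199 v = 199 v + y \left(-420 + v\right) \left(-262 + y\right)$)
$\frac{-279725 + 65148}{-271331 + f{\left(-45,-311 \right)}} = \frac{-279725 + 65148}{-271331 - \left(5013689 + 1480275 + 3666690\right)} = - \frac{214577}{-271331 - 10160654} = - \frac{214577}{-10431985} = \left(-214577\right) \left(- \frac{1}{10431985}\right) = \frac{214577}{10431985}$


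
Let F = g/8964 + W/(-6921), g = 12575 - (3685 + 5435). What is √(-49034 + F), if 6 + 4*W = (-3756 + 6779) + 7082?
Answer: 5*I*√647218636991745/574443 ≈ 221.44*I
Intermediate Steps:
W = 10099/4 (W = -3/2 + ((-3756 + 6779) + 7082)/4 = -3/2 + (3023 + 7082)/4 = -3/2 + (¼)*10105 = -3/2 + 10105/4 = 10099/4 ≈ 2524.8)
g = 3455 (g = 12575 - 1*9120 = 12575 - 9120 = 3455)
F = 35561/1723329 (F = 3455/8964 + (10099/4)/(-6921) = 3455*(1/8964) + (10099/4)*(-1/6921) = 3455/8964 - 10099/27684 = 35561/1723329 ≈ 0.020635)
√(-49034 + F) = √(-49034 + 35561/1723329) = √(-84501678625/1723329) = 5*I*√647218636991745/574443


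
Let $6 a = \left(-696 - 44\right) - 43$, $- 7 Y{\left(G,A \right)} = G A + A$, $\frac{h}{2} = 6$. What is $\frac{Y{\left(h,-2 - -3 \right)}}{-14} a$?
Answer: $- \frac{3393}{196} \approx -17.311$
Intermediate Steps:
$h = 12$ ($h = 2 \cdot 6 = 12$)
$Y{\left(G,A \right)} = - \frac{A}{7} - \frac{A G}{7}$ ($Y{\left(G,A \right)} = - \frac{G A + A}{7} = - \frac{A G + A}{7} = - \frac{A + A G}{7} = - \frac{A}{7} - \frac{A G}{7}$)
$a = - \frac{261}{2}$ ($a = \frac{\left(-696 - 44\right) - 43}{6} = \frac{-740 - 43}{6} = \frac{1}{6} \left(-783\right) = - \frac{261}{2} \approx -130.5$)
$\frac{Y{\left(h,-2 - -3 \right)}}{-14} a = \frac{\left(- \frac{1}{7}\right) \left(-2 - -3\right) \left(1 + 12\right)}{-14} \left(- \frac{261}{2}\right) = \left(- \frac{1}{7}\right) \left(-2 + 3\right) 13 \left(- \frac{1}{14}\right) \left(- \frac{261}{2}\right) = \left(- \frac{1}{7}\right) 1 \cdot 13 \left(- \frac{1}{14}\right) \left(- \frac{261}{2}\right) = \left(- \frac{13}{7}\right) \left(- \frac{1}{14}\right) \left(- \frac{261}{2}\right) = \frac{13}{98} \left(- \frac{261}{2}\right) = - \frac{3393}{196}$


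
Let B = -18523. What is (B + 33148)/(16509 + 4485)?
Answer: 4875/6998 ≈ 0.69663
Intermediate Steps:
(B + 33148)/(16509 + 4485) = (-18523 + 33148)/(16509 + 4485) = 14625/20994 = 14625*(1/20994) = 4875/6998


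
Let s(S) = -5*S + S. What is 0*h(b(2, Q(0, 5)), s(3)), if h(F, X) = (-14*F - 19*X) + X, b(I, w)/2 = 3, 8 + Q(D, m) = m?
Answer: 0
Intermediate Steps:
Q(D, m) = -8 + m
b(I, w) = 6 (b(I, w) = 2*3 = 6)
s(S) = -4*S
h(F, X) = -18*X - 14*F (h(F, X) = (-19*X - 14*F) + X = -18*X - 14*F)
0*h(b(2, Q(0, 5)), s(3)) = 0*(-(-72)*3 - 14*6) = 0*(-18*(-12) - 84) = 0*(216 - 84) = 0*132 = 0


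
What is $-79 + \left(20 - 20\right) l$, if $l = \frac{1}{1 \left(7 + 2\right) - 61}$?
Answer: $-79$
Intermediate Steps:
$l = - \frac{1}{52}$ ($l = \frac{1}{1 \cdot 9 - 61} = \frac{1}{9 - 61} = \frac{1}{-52} = - \frac{1}{52} \approx -0.019231$)
$-79 + \left(20 - 20\right) l = -79 + \left(20 - 20\right) \left(- \frac{1}{52}\right) = -79 + 0 \left(- \frac{1}{52}\right) = -79 + 0 = -79$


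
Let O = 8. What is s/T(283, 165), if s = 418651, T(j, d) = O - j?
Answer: -418651/275 ≈ -1522.4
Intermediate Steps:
T(j, d) = 8 - j
s/T(283, 165) = 418651/(8 - 1*283) = 418651/(8 - 283) = 418651/(-275) = 418651*(-1/275) = -418651/275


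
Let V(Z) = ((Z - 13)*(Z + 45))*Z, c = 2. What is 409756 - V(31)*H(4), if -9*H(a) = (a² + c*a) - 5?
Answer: 499284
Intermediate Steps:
H(a) = 5/9 - 2*a/9 - a²/9 (H(a) = -((a² + 2*a) - 5)/9 = -(-5 + a² + 2*a)/9 = 5/9 - 2*a/9 - a²/9)
V(Z) = Z*(-13 + Z)*(45 + Z) (V(Z) = ((-13 + Z)*(45 + Z))*Z = Z*(-13 + Z)*(45 + Z))
409756 - V(31)*H(4) = 409756 - 31*(-585 + 31² + 32*31)*(5/9 - 2/9*4 - ⅑*4²) = 409756 - 31*(-585 + 961 + 992)*(5/9 - 8/9 - ⅑*16) = 409756 - 31*1368*(5/9 - 8/9 - 16/9) = 409756 - 42408*(-19)/9 = 409756 - 1*(-89528) = 409756 + 89528 = 499284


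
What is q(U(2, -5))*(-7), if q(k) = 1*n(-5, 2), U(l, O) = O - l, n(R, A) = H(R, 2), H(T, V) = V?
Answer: -14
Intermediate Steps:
n(R, A) = 2
q(k) = 2 (q(k) = 1*2 = 2)
q(U(2, -5))*(-7) = 2*(-7) = -14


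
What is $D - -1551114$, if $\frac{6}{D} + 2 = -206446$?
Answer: $\frac{53370730511}{34408} \approx 1.5511 \cdot 10^{6}$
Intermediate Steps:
$D = - \frac{1}{34408}$ ($D = \frac{6}{-2 - 206446} = \frac{6}{-206448} = 6 \left(- \frac{1}{206448}\right) = - \frac{1}{34408} \approx -2.9063 \cdot 10^{-5}$)
$D - -1551114 = - \frac{1}{34408} - -1551114 = - \frac{1}{34408} + 1551114 = \frac{53370730511}{34408}$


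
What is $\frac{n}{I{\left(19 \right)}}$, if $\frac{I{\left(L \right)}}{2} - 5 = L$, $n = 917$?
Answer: $\frac{917}{48} \approx 19.104$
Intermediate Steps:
$I{\left(L \right)} = 10 + 2 L$
$\frac{n}{I{\left(19 \right)}} = \frac{917}{10 + 2 \cdot 19} = \frac{917}{10 + 38} = \frac{917}{48}$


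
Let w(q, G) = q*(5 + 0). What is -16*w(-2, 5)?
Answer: 160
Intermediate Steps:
w(q, G) = 5*q (w(q, G) = q*5 = 5*q)
-16*w(-2, 5) = -80*(-2) = -16*(-10) = 160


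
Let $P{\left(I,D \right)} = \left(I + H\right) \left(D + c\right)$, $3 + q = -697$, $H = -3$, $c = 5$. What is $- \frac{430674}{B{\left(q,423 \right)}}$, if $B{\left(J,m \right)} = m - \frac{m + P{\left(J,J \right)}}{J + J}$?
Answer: $- \frac{75367950}{135151} \approx -557.66$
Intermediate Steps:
$q = -700$ ($q = -3 - 697 = -700$)
$P{\left(I,D \right)} = \left(-3 + I\right) \left(5 + D\right)$ ($P{\left(I,D \right)} = \left(I - 3\right) \left(D + 5\right) = \left(-3 + I\right) \left(5 + D\right)$)
$B{\left(J,m \right)} = m - \frac{-15 + m + J^{2} + 2 J}{2 J}$ ($B{\left(J,m \right)} = m - \frac{m + \left(-15 - 3 J + 5 J + J J\right)}{J + J} = m - \frac{m + \left(-15 - 3 J + 5 J + J^{2}\right)}{2 J} = m - \left(m + \left(-15 + J^{2} + 2 J\right)\right) \frac{1}{2 J} = m - \left(-15 + m + J^{2} + 2 J\right) \frac{1}{2 J} = m - \frac{-15 + m + J^{2} + 2 J}{2 J}$)
$- \frac{430674}{B{\left(q,423 \right)}} = - \frac{430674}{-1 + 423 - -350 + \frac{15}{2 \left(-700\right)} - \frac{423}{2 \left(-700\right)}} = - \frac{430674}{-1 + 423 + 350 + \frac{15}{2} \left(- \frac{1}{700}\right) - \frac{423}{2} \left(- \frac{1}{700}\right)} = - \frac{430674}{-1 + 423 + 350 - \frac{3}{280} + \frac{423}{1400}} = - \frac{430674}{\frac{135151}{175}} = \left(-430674\right) \frac{175}{135151} = - \frac{75367950}{135151}$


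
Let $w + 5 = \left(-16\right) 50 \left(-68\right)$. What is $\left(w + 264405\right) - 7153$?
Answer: $311647$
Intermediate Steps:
$w = 54395$ ($w = -5 + \left(-16\right) 50 \left(-68\right) = -5 - -54400 = -5 + 54400 = 54395$)
$\left(w + 264405\right) - 7153 = \left(54395 + 264405\right) - 7153 = 318800 + \left(-113336 + 106183\right) = 318800 - 7153 = 311647$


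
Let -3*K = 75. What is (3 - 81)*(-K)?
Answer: -1950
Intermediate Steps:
K = -25 (K = -1/3*75 = -25)
(3 - 81)*(-K) = (3 - 81)*(-1*(-25)) = -78*25 = -1950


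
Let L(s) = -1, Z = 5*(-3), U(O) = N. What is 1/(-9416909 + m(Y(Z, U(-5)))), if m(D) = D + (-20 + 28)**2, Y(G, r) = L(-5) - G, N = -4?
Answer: -1/9416831 ≈ -1.0619e-7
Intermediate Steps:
U(O) = -4
Z = -15
Y(G, r) = -1 - G
m(D) = 64 + D (m(D) = D + 8**2 = D + 64 = 64 + D)
1/(-9416909 + m(Y(Z, U(-5)))) = 1/(-9416909 + (64 + (-1 - 1*(-15)))) = 1/(-9416909 + (64 + (-1 + 15))) = 1/(-9416909 + (64 + 14)) = 1/(-9416909 + 78) = 1/(-9416831) = -1/9416831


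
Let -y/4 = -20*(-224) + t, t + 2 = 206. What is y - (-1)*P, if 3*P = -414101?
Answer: -470309/3 ≈ -1.5677e+5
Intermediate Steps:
t = 204 (t = -2 + 206 = 204)
P = -414101/3 (P = (⅓)*(-414101) = -414101/3 ≈ -1.3803e+5)
y = -18736 (y = -4*(-20*(-224) + 204) = -4*(4480 + 204) = -4*4684 = -18736)
y - (-1)*P = -18736 - (-1)*(-414101)/3 = -18736 - 1*414101/3 = -18736 - 414101/3 = -470309/3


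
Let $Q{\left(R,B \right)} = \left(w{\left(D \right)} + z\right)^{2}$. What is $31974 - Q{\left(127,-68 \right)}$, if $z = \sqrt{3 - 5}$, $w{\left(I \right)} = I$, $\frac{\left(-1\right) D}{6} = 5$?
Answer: $31076 + 60 i \sqrt{2} \approx 31076.0 + 84.853 i$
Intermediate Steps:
$D = -30$ ($D = \left(-6\right) 5 = -30$)
$z = i \sqrt{2}$ ($z = \sqrt{-2} = i \sqrt{2} \approx 1.4142 i$)
$Q{\left(R,B \right)} = \left(-30 + i \sqrt{2}\right)^{2}$
$31974 - Q{\left(127,-68 \right)} = 31974 - \left(30 - i \sqrt{2}\right)^{2}$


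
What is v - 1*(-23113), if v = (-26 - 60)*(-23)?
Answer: 25091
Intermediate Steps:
v = 1978 (v = -86*(-23) = 1978)
v - 1*(-23113) = 1978 - 1*(-23113) = 1978 + 23113 = 25091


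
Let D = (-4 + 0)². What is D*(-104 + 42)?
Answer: -992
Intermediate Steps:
D = 16 (D = (-4)² = 16)
D*(-104 + 42) = 16*(-104 + 42) = 16*(-62) = -992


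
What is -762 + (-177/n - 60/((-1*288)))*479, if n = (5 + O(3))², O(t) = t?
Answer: -381493/192 ≈ -1986.9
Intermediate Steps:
n = 64 (n = (5 + 3)² = 8² = 64)
-762 + (-177/n - 60/((-1*288)))*479 = -762 + (-177/64 - 60/((-1*288)))*479 = -762 + (-177*1/64 - 60/(-288))*479 = -762 + (-177/64 - 60*(-1/288))*479 = -762 + (-177/64 + 5/24)*479 = -762 - 491/192*479 = -762 - 235189/192 = -381493/192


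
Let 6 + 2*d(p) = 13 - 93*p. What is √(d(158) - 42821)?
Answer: I*√200658/2 ≈ 223.97*I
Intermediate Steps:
d(p) = 7/2 - 93*p/2 (d(p) = -3 + (13 - 93*p)/2 = -3 + (13/2 - 93*p/2) = 7/2 - 93*p/2)
√(d(158) - 42821) = √((7/2 - 93/2*158) - 42821) = √((7/2 - 7347) - 42821) = √(-14687/2 - 42821) = √(-100329/2) = I*√200658/2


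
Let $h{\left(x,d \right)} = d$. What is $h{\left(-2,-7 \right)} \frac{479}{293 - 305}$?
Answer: $\frac{3353}{12} \approx 279.42$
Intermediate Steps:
$h{\left(-2,-7 \right)} \frac{479}{293 - 305} = - 7 \frac{479}{293 - 305} = - 7 \frac{479}{-12} = - 7 \cdot 479 \left(- \frac{1}{12}\right) = \left(-7\right) \left(- \frac{479}{12}\right) = \frac{3353}{12}$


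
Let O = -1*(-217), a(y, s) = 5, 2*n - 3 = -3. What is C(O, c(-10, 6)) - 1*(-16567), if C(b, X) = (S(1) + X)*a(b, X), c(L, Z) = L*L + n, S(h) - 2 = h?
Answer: 17082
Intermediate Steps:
n = 0 (n = 3/2 + (1/2)*(-3) = 3/2 - 3/2 = 0)
S(h) = 2 + h
O = 217
c(L, Z) = L**2 (c(L, Z) = L*L + 0 = L**2 + 0 = L**2)
C(b, X) = 15 + 5*X (C(b, X) = ((2 + 1) + X)*5 = (3 + X)*5 = 15 + 5*X)
C(O, c(-10, 6)) - 1*(-16567) = (15 + 5*(-10)**2) - 1*(-16567) = (15 + 5*100) + 16567 = (15 + 500) + 16567 = 515 + 16567 = 17082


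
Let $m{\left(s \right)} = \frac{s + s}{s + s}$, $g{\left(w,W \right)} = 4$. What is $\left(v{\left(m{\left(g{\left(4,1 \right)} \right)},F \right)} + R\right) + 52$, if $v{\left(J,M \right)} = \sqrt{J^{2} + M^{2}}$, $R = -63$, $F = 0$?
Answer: $-10$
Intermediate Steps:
$m{\left(s \right)} = 1$ ($m{\left(s \right)} = \frac{2 s}{2 s} = 2 s \frac{1}{2 s} = 1$)
$\left(v{\left(m{\left(g{\left(4,1 \right)} \right)},F \right)} + R\right) + 52 = \left(\sqrt{1^{2} + 0^{2}} - 63\right) + 52 = \left(\sqrt{1 + 0} - 63\right) + 52 = \left(\sqrt{1} - 63\right) + 52 = \left(1 - 63\right) + 52 = -62 + 52 = -10$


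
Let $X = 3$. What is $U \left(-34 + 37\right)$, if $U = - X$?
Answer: $-9$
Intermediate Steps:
$U = -3$ ($U = \left(-1\right) 3 = -3$)
$U \left(-34 + 37\right) = - 3 \left(-34 + 37\right) = \left(-3\right) 3 = -9$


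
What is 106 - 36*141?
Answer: -4970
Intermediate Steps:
106 - 36*141 = 106 - 5076 = -4970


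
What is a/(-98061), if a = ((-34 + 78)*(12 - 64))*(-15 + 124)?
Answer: 249392/98061 ≈ 2.5432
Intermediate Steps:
a = -249392 (a = (44*(-52))*109 = -2288*109 = -249392)
a/(-98061) = -249392/(-98061) = -249392*(-1/98061) = 249392/98061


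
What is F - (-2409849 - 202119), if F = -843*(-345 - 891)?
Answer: 3653916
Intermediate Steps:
F = 1041948 (F = -843*(-1236) = 1041948)
F - (-2409849 - 202119) = 1041948 - (-2409849 - 202119) = 1041948 - 1*(-2611968) = 1041948 + 2611968 = 3653916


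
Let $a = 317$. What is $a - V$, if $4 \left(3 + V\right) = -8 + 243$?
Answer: $\frac{1045}{4} \approx 261.25$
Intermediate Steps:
$V = \frac{223}{4}$ ($V = -3 + \frac{-8 + 243}{4} = -3 + \frac{1}{4} \cdot 235 = -3 + \frac{235}{4} = \frac{223}{4} \approx 55.75$)
$a - V = 317 - \frac{223}{4} = \frac{1045}{4}$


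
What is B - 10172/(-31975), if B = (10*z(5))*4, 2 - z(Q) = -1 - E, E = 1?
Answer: 5126172/31975 ≈ 160.32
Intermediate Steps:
z(Q) = 4 (z(Q) = 2 - (-1 - 1*1) = 2 - (-1 - 1) = 2 - 1*(-2) = 2 + 2 = 4)
B = 160 (B = (10*4)*4 = 40*4 = 160)
B - 10172/(-31975) = 160 - 10172/(-31975) = 160 - 10172*(-1)/31975 = 160 - 1*(-10172/31975) = 160 + 10172/31975 = 5126172/31975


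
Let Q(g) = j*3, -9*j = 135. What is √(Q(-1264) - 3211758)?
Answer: 21*I*√7283 ≈ 1792.2*I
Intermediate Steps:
j = -15 (j = -⅑*135 = -15)
Q(g) = -45 (Q(g) = -15*3 = -45)
√(Q(-1264) - 3211758) = √(-45 - 3211758) = √(-3211803) = 21*I*√7283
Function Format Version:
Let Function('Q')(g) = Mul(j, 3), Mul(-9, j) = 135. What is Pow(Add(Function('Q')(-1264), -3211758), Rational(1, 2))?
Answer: Mul(21, I, Pow(7283, Rational(1, 2))) ≈ Mul(1792.2, I)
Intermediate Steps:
j = -15 (j = Mul(Rational(-1, 9), 135) = -15)
Function('Q')(g) = -45 (Function('Q')(g) = Mul(-15, 3) = -45)
Pow(Add(Function('Q')(-1264), -3211758), Rational(1, 2)) = Pow(Add(-45, -3211758), Rational(1, 2)) = Pow(-3211803, Rational(1, 2)) = Mul(21, I, Pow(7283, Rational(1, 2)))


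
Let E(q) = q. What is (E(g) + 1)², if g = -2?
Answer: 1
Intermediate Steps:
(E(g) + 1)² = (-2 + 1)² = (-1)² = 1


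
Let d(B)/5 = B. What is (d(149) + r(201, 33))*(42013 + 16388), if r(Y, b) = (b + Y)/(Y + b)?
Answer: 43567146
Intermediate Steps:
d(B) = 5*B
r(Y, b) = 1 (r(Y, b) = (Y + b)/(Y + b) = 1)
(d(149) + r(201, 33))*(42013 + 16388) = (5*149 + 1)*(42013 + 16388) = (745 + 1)*58401 = 746*58401 = 43567146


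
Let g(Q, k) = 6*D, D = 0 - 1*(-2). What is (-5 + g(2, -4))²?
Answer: 49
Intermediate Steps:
D = 2 (D = 0 + 2 = 2)
g(Q, k) = 12 (g(Q, k) = 6*2 = 12)
(-5 + g(2, -4))² = (-5 + 12)² = 7² = 49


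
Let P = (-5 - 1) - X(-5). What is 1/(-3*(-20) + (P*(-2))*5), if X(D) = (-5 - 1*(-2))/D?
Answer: 1/126 ≈ 0.0079365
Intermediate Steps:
X(D) = -3/D (X(D) = (-5 + 2)/D = -3/D)
P = -33/5 (P = (-5 - 1) - (-3)/(-5) = -6 - (-3)*(-1)/5 = -6 - 1*⅗ = -6 - ⅗ = -33/5 ≈ -6.6000)
1/(-3*(-20) + (P*(-2))*5) = 1/(-3*(-20) - 33/5*(-2)*5) = 1/(60 + (66/5)*5) = 1/(60 + 66) = 1/126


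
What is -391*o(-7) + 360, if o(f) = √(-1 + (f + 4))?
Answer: 360 - 782*I ≈ 360.0 - 782.0*I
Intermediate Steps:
o(f) = √(3 + f) (o(f) = √(-1 + (4 + f)) = √(3 + f))
-391*o(-7) + 360 = -391*√(3 - 7) + 360 = -782*I + 360 = 360 - 782*I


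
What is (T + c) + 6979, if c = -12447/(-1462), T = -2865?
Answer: 6027115/1462 ≈ 4122.5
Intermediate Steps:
c = 12447/1462 (c = -12447*(-1/1462) = 12447/1462 ≈ 8.5137)
(T + c) + 6979 = (-2865 + 12447/1462) + 6979 = -4176183/1462 + 6979 = 6027115/1462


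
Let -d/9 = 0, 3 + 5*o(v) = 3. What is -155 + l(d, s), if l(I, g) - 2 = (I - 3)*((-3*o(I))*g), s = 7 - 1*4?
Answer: -153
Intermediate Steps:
o(v) = 0 (o(v) = -3/5 + (1/5)*3 = -3/5 + 3/5 = 0)
d = 0 (d = -9*0 = 0)
s = 3 (s = 7 - 4 = 3)
l(I, g) = 2 (l(I, g) = 2 + (I - 3)*((-3*0)*g) = 2 + (-3 + I)*(0*g) = 2 + (-3 + I)*0 = 2 + 0 = 2)
-155 + l(d, s) = -155 + 2 = -153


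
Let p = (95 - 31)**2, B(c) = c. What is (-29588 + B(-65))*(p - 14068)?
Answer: 295699716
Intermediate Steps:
p = 4096 (p = 64**2 = 4096)
(-29588 + B(-65))*(p - 14068) = (-29588 - 65)*(4096 - 14068) = -29653*(-9972) = 295699716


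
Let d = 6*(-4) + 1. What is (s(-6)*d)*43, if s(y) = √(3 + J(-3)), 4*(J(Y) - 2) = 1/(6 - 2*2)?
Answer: -989*√82/4 ≈ -2238.9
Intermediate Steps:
J(Y) = 17/8 (J(Y) = 2 + 1/(4*(6 - 2*2)) = 2 + 1/(4*(6 - 4)) = 2 + (¼)/2 = 2 + (¼)*(½) = 2 + ⅛ = 17/8)
s(y) = √82/4 (s(y) = √(3 + 17/8) = √(41/8) = √82/4)
d = -23 (d = -24 + 1 = -23)
(s(-6)*d)*43 = ((√82/4)*(-23))*43 = -23*√82/4*43 = -989*√82/4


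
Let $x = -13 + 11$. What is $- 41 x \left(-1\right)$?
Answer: $-82$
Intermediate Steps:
$x = -2$
$- 41 x \left(-1\right) = \left(-41\right) \left(-2\right) \left(-1\right) = 82 \left(-1\right) = -82$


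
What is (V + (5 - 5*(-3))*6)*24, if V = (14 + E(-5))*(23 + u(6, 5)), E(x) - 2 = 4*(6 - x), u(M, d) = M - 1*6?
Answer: 36000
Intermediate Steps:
u(M, d) = -6 + M (u(M, d) = M - 6 = -6 + M)
E(x) = 26 - 4*x (E(x) = 2 + 4*(6 - x) = 2 + (24 - 4*x) = 26 - 4*x)
V = 1380 (V = (14 + (26 - 4*(-5)))*(23 + (-6 + 6)) = (14 + (26 + 20))*(23 + 0) = (14 + 46)*23 = 60*23 = 1380)
(V + (5 - 5*(-3))*6)*24 = (1380 + (5 - 5*(-3))*6)*24 = (1380 + (5 + 15)*6)*24 = (1380 + 20*6)*24 = (1380 + 120)*24 = 1500*24 = 36000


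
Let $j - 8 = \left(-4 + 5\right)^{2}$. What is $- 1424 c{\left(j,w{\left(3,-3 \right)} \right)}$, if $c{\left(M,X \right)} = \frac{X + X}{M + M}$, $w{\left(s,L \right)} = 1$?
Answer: $- \frac{1424}{9} \approx -158.22$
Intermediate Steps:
$j = 9$ ($j = 8 + \left(-4 + 5\right)^{2} = 8 + 1^{2} = 8 + 1 = 9$)
$c{\left(M,X \right)} = \frac{X}{M}$ ($c{\left(M,X \right)} = \frac{2 X}{2 M} = 2 X \frac{1}{2 M} = \frac{X}{M}$)
$- 1424 c{\left(j,w{\left(3,-3 \right)} \right)} = - 1424 \cdot 1 \cdot \frac{1}{9} = \left(-1424\right) \frac{1}{9} = - \frac{1424}{9}$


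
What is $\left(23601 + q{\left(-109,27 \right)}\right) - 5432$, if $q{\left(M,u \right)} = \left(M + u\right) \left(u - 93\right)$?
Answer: $23581$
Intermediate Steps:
$q{\left(M,u \right)} = \left(-93 + u\right) \left(M + u\right)$ ($q{\left(M,u \right)} = \left(M + u\right) \left(-93 + u\right) = \left(-93 + u\right) \left(M + u\right)$)
$\left(23601 + q{\left(-109,27 \right)}\right) - 5432 = \left(23601 - \left(-4683 - 729\right)\right) - 5432 = \left(23601 + \left(729 + 10137 - 2511 - 2943\right)\right) - 5432 = \left(23601 + 5412\right) - 5432 = 29013 - 5432 = 23581$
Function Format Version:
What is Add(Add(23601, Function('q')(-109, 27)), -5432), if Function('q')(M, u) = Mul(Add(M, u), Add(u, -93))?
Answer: 23581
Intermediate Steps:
Function('q')(M, u) = Mul(Add(-93, u), Add(M, u)) (Function('q')(M, u) = Mul(Add(M, u), Add(-93, u)) = Mul(Add(-93, u), Add(M, u)))
Add(Add(23601, Function('q')(-109, 27)), -5432) = Add(Add(23601, Add(Pow(27, 2), Mul(-93, -109), Mul(-93, 27), Mul(-109, 27))), -5432) = Add(Add(23601, Add(729, 10137, -2511, -2943)), -5432) = Add(Add(23601, 5412), -5432) = Add(29013, -5432) = 23581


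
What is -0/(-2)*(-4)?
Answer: 0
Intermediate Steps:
-0/(-2)*(-4) = -0*(-1)/2*(-4) = -3*0*(-4) = 0*(-4) = 0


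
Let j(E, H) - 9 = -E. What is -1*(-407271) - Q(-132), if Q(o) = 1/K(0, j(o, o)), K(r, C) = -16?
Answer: 6516337/16 ≈ 4.0727e+5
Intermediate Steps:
j(E, H) = 9 - E
Q(o) = -1/16 (Q(o) = 1/(-16) = -1/16)
-1*(-407271) - Q(-132) = -1*(-407271) - 1*(-1/16) = 407271 + 1/16 = 6516337/16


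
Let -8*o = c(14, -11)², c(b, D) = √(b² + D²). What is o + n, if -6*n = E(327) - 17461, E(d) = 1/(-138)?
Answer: 4753619/1656 ≈ 2870.5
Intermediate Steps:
E(d) = -1/138
c(b, D) = √(D² + b²)
n = 2409619/828 (n = -(-1/138 - 17461)/6 = -⅙*(-2409619/138) = 2409619/828 ≈ 2910.2)
o = -317/8 (o = -(√((-11)² + 14²))²/8 = -(√(121 + 196))²/8 = -(√317)²/8 = -⅛*317 = -317/8 ≈ -39.625)
o + n = -317/8 + 2409619/828 = 4753619/1656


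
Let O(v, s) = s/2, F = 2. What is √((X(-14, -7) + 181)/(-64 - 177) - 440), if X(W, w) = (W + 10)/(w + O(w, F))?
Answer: I*√230394795/723 ≈ 20.994*I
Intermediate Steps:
O(v, s) = s/2 (O(v, s) = s*(½) = s/2)
X(W, w) = (10 + W)/(1 + w) (X(W, w) = (W + 10)/(w + (½)*2) = (10 + W)/(w + 1) = (10 + W)/(1 + w))
√((X(-14, -7) + 181)/(-64 - 177) - 440) = √(((10 - 14)/(1 - 7) + 181)/(-64 - 177) - 440) = √((-4/(-6) + 181)/(-241) - 440) = √((-⅙*(-4) + 181)*(-1/241) - 440) = √((⅔ + 181)*(-1/241) - 440) = √((545/3)*(-1/241) - 440) = √(-545/723 - 440) = √(-318665/723) = I*√230394795/723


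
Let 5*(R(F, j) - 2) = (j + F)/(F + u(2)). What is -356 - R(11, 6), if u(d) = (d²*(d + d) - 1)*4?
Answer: -127107/355 ≈ -358.05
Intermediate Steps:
u(d) = -4 + 8*d³ (u(d) = (d²*(2*d) - 1)*4 = (2*d³ - 1)*4 = (-1 + 2*d³)*4 = -4 + 8*d³)
R(F, j) = 2 + (F + j)/(5*(60 + F)) (R(F, j) = 2 + ((j + F)/(F + (-4 + 8*2³)))/5 = 2 + ((F + j)/(F + (-4 + 8*8)))/5 = 2 + ((F + j)/(F + (-4 + 64)))/5 = 2 + ((F + j)/(F + 60))/5 = 2 + ((F + j)/(60 + F))/5 = 2 + (F + j)/(5*(60 + F)))
-356 - R(11, 6) = -356 - (600 + 6 + 11*11)/(5*(60 + 11)) = -356 - (600 + 6 + 121)/(5*71) = -356 - 727/(5*71) = -356 - 1*727/355 = -356 - 727/355 = -127107/355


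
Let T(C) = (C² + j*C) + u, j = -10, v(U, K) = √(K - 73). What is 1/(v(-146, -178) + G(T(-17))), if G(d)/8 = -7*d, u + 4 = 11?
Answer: -26096/681001467 - I*√251/681001467 ≈ -3.832e-5 - 2.3264e-8*I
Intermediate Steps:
u = 7 (u = -4 + 11 = 7)
v(U, K) = √(-73 + K)
T(C) = 7 + C² - 10*C (T(C) = (C² - 10*C) + 7 = 7 + C² - 10*C)
G(d) = -56*d (G(d) = 8*(-7*d) = -56*d)
1/(v(-146, -178) + G(T(-17))) = 1/(√(-73 - 178) - 56*(7 + (-17)² - 10*(-17))) = 1/(√(-251) - 56*(7 + 289 + 170)) = 1/(I*√251 - 56*466) = 1/(I*√251 - 26096) = 1/(-26096 + I*√251)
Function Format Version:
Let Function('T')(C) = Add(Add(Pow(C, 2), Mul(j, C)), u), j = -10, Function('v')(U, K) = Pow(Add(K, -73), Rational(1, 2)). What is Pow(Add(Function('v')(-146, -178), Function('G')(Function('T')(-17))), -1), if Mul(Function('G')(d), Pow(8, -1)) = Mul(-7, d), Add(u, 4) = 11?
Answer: Add(Rational(-26096, 681001467), Mul(Rational(-1, 681001467), I, Pow(251, Rational(1, 2)))) ≈ Add(-3.8320e-5, Mul(-2.3264e-8, I))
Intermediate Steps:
u = 7 (u = Add(-4, 11) = 7)
Function('v')(U, K) = Pow(Add(-73, K), Rational(1, 2))
Function('T')(C) = Add(7, Pow(C, 2), Mul(-10, C)) (Function('T')(C) = Add(Add(Pow(C, 2), Mul(-10, C)), 7) = Add(7, Pow(C, 2), Mul(-10, C)))
Function('G')(d) = Mul(-56, d) (Function('G')(d) = Mul(8, Mul(-7, d)) = Mul(-56, d))
Pow(Add(Function('v')(-146, -178), Function('G')(Function('T')(-17))), -1) = Pow(Add(Pow(Add(-73, -178), Rational(1, 2)), Mul(-56, Add(7, Pow(-17, 2), Mul(-10, -17)))), -1) = Pow(Add(Pow(-251, Rational(1, 2)), Mul(-56, Add(7, 289, 170))), -1) = Pow(Add(Mul(I, Pow(251, Rational(1, 2))), Mul(-56, 466)), -1) = Pow(Add(Mul(I, Pow(251, Rational(1, 2))), -26096), -1) = Pow(Add(-26096, Mul(I, Pow(251, Rational(1, 2)))), -1)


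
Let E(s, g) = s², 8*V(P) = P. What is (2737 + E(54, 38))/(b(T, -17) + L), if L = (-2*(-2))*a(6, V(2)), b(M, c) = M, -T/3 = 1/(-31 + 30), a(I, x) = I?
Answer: 5653/27 ≈ 209.37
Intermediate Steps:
V(P) = P/8
T = 3 (T = -3/(-31 + 30) = -3/(-1) = -3*(-1) = 3)
L = 24 (L = -2*(-2)*6 = 4*6 = 24)
(2737 + E(54, 38))/(b(T, -17) + L) = (2737 + 54²)/(3 + 24) = (2737 + 2916)/27 = 5653*(1/27) = 5653/27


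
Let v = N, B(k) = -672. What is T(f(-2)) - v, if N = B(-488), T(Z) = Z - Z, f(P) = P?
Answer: 672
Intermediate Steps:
T(Z) = 0
N = -672
v = -672
T(f(-2)) - v = 0 - 1*(-672) = 0 + 672 = 672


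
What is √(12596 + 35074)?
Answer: √47670 ≈ 218.33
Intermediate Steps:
√(12596 + 35074) = √47670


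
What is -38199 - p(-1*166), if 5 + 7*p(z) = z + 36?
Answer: -267258/7 ≈ -38180.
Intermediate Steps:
p(z) = 31/7 + z/7 (p(z) = -5/7 + (z + 36)/7 = -5/7 + (36 + z)/7 = -5/7 + (36/7 + z/7) = 31/7 + z/7)
-38199 - p(-1*166) = -38199 - (31/7 + (-1*166)/7) = -38199 - (31/7 + (⅐)*(-166)) = -38199 - (31/7 - 166/7) = -38199 - 1*(-135/7) = -38199 + 135/7 = -267258/7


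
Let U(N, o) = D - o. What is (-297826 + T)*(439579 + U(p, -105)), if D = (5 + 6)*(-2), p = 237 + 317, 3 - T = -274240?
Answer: -10368548946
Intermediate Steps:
T = 274243 (T = 3 - 1*(-274240) = 3 + 274240 = 274243)
p = 554
D = -22 (D = 11*(-2) = -22)
U(N, o) = -22 - o
(-297826 + T)*(439579 + U(p, -105)) = (-297826 + 274243)*(439579 + (-22 - 1*(-105))) = -23583*(439579 + (-22 + 105)) = -23583*(439579 + 83) = -23583*439662 = -10368548946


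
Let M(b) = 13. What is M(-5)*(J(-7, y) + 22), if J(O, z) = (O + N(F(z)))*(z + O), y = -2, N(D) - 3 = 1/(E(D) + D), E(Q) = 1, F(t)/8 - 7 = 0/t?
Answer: 14287/19 ≈ 751.95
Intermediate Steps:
F(t) = 56 (F(t) = 56 + 8*(0/t) = 56 + 8*0 = 56 + 0 = 56)
N(D) = 3 + 1/(1 + D)
J(O, z) = (172/57 + O)*(O + z) (J(O, z) = (O + (4 + 3*56)/(1 + 56))*(z + O) = (O + (4 + 168)/57)*(O + z) = (O + (1/57)*172)*(O + z) = (O + 172/57)*(O + z) = (172/57 + O)*(O + z))
M(-5)*(J(-7, y) + 22) = 13*(((-7)² + (172/57)*(-7) + (172/57)*(-2) - 7*(-2)) + 22) = 13*((49 - 1204/57 - 344/57 + 14) + 22) = 13*(681/19 + 22) = 13*(1099/19) = 14287/19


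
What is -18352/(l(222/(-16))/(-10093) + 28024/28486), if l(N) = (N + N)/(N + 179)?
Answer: -1742520796760104/93411549091 ≈ -18654.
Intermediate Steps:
l(N) = 2*N/(179 + N) (l(N) = (2*N)/(179 + N) = 2*N/(179 + N))
-18352/(l(222/(-16))/(-10093) + 28024/28486) = -18352/((2*(222/(-16))/(179 + 222/(-16)))/(-10093) + 28024/28486) = -18352/((2*(222*(-1/16))/(179 + 222*(-1/16)))*(-1/10093) + 28024*(1/28486)) = -18352/((2*(-111/8)/(179 - 111/8))*(-1/10093) + 14012/14243) = -18352/((2*(-111/8)/(1321/8))*(-1/10093) + 14012/14243) = -18352/((2*(-111/8)*(8/1321))*(-1/10093) + 14012/14243) = -18352/(-222/1321*(-1/10093) + 14012/14243) = -18352/(222/13332853 + 14012/14243) = -18352/186823098182/189899825279 = -18352*189899825279/186823098182 = -1742520796760104/93411549091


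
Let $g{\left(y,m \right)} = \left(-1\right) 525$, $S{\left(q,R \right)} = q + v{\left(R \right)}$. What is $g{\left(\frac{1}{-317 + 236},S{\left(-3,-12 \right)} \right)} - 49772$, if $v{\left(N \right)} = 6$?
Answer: $-50297$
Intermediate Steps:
$S{\left(q,R \right)} = 6 + q$ ($S{\left(q,R \right)} = q + 6 = 6 + q$)
$g{\left(y,m \right)} = -525$
$g{\left(\frac{1}{-317 + 236},S{\left(-3,-12 \right)} \right)} - 49772 = -525 - 49772 = -50297$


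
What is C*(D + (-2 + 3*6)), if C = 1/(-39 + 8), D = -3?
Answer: -13/31 ≈ -0.41935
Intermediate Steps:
C = -1/31 (C = 1/(-31) = -1/31 ≈ -0.032258)
C*(D + (-2 + 3*6)) = -(-3 + (-2 + 3*6))/31 = -(-3 + (-2 + 18))/31 = -(-3 + 16)/31 = -1/31*13 = -13/31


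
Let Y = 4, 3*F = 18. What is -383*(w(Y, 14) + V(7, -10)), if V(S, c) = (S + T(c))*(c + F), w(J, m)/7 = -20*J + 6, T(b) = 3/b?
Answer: 1043292/5 ≈ 2.0866e+5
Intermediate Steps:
F = 6 (F = (1/3)*18 = 6)
w(J, m) = 42 - 140*J (w(J, m) = 7*(-20*J + 6) = 7*(6 - 20*J) = 42 - 140*J)
V(S, c) = (6 + c)*(S + 3/c) (V(S, c) = (S + 3/c)*(c + 6) = (S + 3/c)*(6 + c) = (6 + c)*(S + 3/c))
-383*(w(Y, 14) + V(7, -10)) = -383*((42 - 140*4) + (3 + 6*7 + 18/(-10) + 7*(-10))) = -383*((42 - 560) + (3 + 42 + 18*(-1/10) - 70)) = -383*(-518 + (3 + 42 - 9/5 - 70)) = -383*(-518 - 134/5) = -383*(-2724/5) = 1043292/5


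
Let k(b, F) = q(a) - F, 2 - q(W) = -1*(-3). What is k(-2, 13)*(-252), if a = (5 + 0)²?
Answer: 3528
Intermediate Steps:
a = 25 (a = 5² = 25)
q(W) = -1 (q(W) = 2 - (-1)*(-3) = 2 - 1*3 = 2 - 3 = -1)
k(b, F) = -1 - F
k(-2, 13)*(-252) = (-1 - 1*13)*(-252) = (-1 - 13)*(-252) = -14*(-252) = 3528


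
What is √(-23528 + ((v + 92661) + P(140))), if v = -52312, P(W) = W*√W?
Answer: √(16821 + 280*√35) ≈ 135.93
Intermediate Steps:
P(W) = W^(3/2)
√(-23528 + ((v + 92661) + P(140))) = √(-23528 + ((-52312 + 92661) + 140^(3/2))) = √(-23528 + (40349 + 280*√35)) = √(16821 + 280*√35)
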